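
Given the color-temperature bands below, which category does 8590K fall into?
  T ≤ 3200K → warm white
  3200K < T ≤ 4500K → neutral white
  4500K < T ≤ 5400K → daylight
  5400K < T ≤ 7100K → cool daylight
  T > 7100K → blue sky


Temperature: 8590K
8590K > 7100K → blue sky
Classification: blue sky


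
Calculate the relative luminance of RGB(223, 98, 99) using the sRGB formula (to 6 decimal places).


Linearize each channel (sRGB transfer function): c = v/255; c_lin = c/12.92 if c ≤ 0.04045, else ((c+0.055)/1.055)^2.4
  R: 223/255 ≈ 0.874510 > 0.04045 → ((0.874510+0.055)/1.055)^2.4 ≈ 0.737910
  G: 98/255 ≈ 0.384314 > 0.04045 → ((0.384314+0.055)/1.055)^2.4 ≈ 0.122139
  B: 99/255 ≈ 0.388235 > 0.04045 → ((0.388235+0.055)/1.055)^2.4 ≈ 0.124772
R_lin = 0.737910, G_lin = 0.122139, B_lin = 0.124772
L = 0.2126×R + 0.7152×G + 0.0722×B
L = 0.2126×0.737910 + 0.7152×0.122139 + 0.0722×0.124772
L ≈ 0.253242


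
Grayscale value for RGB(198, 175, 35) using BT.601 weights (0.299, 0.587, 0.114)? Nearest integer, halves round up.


Gray = 0.299×R + 0.587×G + 0.114×B
Gray = 0.299×198 + 0.587×175 + 0.114×35
Gray = 59.202 + 102.725 + 3.990
Gray = 165.917 → round half up → 166
Gray = 166


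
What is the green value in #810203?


Color: #810203
R = 81 = 129
G = 02 = 2
B = 03 = 3
Green = 2


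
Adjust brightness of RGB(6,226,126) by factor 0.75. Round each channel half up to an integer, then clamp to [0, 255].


Multiply each channel by 0.75, round half up, clamp to [0, 255]
R: 6×0.75 = 4.5 → round → 5
G: 226×0.75 = 169.5 → round → 170
B: 126×0.75 = 94.5 → round → 95
= RGB(5, 170, 95)


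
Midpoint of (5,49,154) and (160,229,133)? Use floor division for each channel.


Midpoint: each channel = ⌊(C₁+C₂)/2⌋
R: ⌊(5+160)/2⌋ = 82
G: ⌊(49+229)/2⌋ = 139
B: ⌊(154+133)/2⌋ = 143
= RGB(82, 139, 143)


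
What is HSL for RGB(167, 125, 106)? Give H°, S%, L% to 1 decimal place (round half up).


Normalize: R'=167/255≈0.6549, G'=125/255≈0.4902, B'=106/255≈0.4157
Max=167/255, Min=106/255, Δ=Max-Min=61/255
L = (Max+Min)/2 = (167+106)/510 = 273/510 = 0.53529… → L = 53.5%
L > 0.5 → S = Δ/(2-Max-Min) = 61/(510-167-106) = 61/237 = 0.25738… → S = 25.7%
(the 1/255 factors cancel in S and H, so raw channel differences can be used)
Max is R' → H = 60 × (((G-B)/Δ) mod 6) = 60 × (((125-106)/61) mod 6)
  19/61 = 0.3114…
  H = 60 × 0.3114… = 18.688…° → H = 18.7°
= HSL(18.7°, 25.7%, 53.5%)


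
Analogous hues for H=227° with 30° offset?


Base hue: 227°
Left analog: (227 - 30) mod 360 = 197°
Right analog: (227 + 30) mod 360 = 257°
Analogous hues = 197° and 257°


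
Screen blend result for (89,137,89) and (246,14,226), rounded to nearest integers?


Screen: C = 255 - (255-A)×(255-B)/255, rounded to nearest integer
R: 255 - (255-89)×(255-246)/255 = 255 - 1494/255 ≈ 255 - 5.859 = 249.141 → 249
G: 255 - (255-137)×(255-14)/255 = 255 - 28438/255 ≈ 255 - 111.522 = 143.478 → 143
B: 255 - (255-89)×(255-226)/255 = 255 - 4814/255 ≈ 255 - 18.878 = 236.122 → 236
= RGB(249, 143, 236)


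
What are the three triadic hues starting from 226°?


Triadic: equally spaced at 120° intervals
H1 = 226°
H2 = (226 + 120) mod 360 = 346°
H3 = (226 + 240) mod 360 = 106°
Triadic = 226°, 346°, 106°


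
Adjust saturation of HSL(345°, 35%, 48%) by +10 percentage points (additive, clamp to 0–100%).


Original S = 35%
Adjustment = +10 percentage points
New S = 35 + (10) = 45
Clamp to [0, 100] → 45
= HSL(345°, 45%, 48%)


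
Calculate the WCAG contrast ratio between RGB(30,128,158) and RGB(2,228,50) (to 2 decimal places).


Linearize each sRGB channel c=v/255: c/12.92 if c ≤ 0.04045 else ((c+0.055)/1.055)^2.4
L = 0.2126×R_lin + 0.7152×G_lin + 0.0722×B_lin
Color 1 (30,128,158):
  R=30: 30/255≈0.1176 > 0.04045 → ((0.1176+0.055)/1.055)^2.4 ≈ 0.01298
  G=128: 128/255≈0.5020 > 0.04045 → ((0.5020+0.055)/1.055)^2.4 ≈ 0.21586
  B=158: 158/255≈0.6196 > 0.04045 → ((0.6196+0.055)/1.055)^2.4 ≈ 0.34191
  L1 = 0.2126×0.01298 + 0.7152×0.21586 + 0.0722×0.34191 ≈ 0.18183
Color 2 (2,228,50):
  R=2: 2/255≈0.0078 ≤ 0.04045 → 0.0078/12.92 ≈ 0.00061
  G=228: 228/255≈0.8941 > 0.04045 → ((0.8941+0.055)/1.055)^2.4 ≈ 0.77582
  B=50: 50/255≈0.1961 > 0.04045 → ((0.1961+0.055)/1.055)^2.4 ≈ 0.03190
  L2 = 0.2126×0.00061 + 0.7152×0.77582 + 0.0722×0.03190 ≈ 0.55730
Lighter = 0.55730, Darker = 0.18183
Ratio = (L_lighter + 0.05) / (L_darker + 0.05)
Ratio = (0.55730 + 0.05) / (0.18183 + 0.05) = 0.60730 / 0.23183 ≈ 2.6196
Ratio ≈ 2.62:1


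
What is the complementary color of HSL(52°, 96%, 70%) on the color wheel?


Complement = opposite side of color wheel = hue + 180°
H' = (52 + 180) mod 360 = 232°
S and L unchanged.
= HSL(232°, 96%, 70%)


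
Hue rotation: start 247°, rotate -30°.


New hue = (H + rotation) mod 360
New hue = (247 -30) mod 360
= 217 mod 360
= 217°


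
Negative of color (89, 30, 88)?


Invert: (255-R, 255-G, 255-B)
R: 255-89 = 166
G: 255-30 = 225
B: 255-88 = 167
= RGB(166, 225, 167)


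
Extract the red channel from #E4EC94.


Color: #E4EC94
R = E4 = 228
G = EC = 236
B = 94 = 148
Red = 228


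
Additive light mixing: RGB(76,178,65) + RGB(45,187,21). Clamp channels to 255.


Additive: each channel = min(255, C₁+C₂)
R: 76+45 = 121 → 121
G: 178+187 = 365 → 255
B: 65+21 = 86 → 86
= RGB(121, 255, 86)


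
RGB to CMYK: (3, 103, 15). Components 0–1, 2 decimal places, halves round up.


R'=3/255≈0.0118, G'=103/255≈0.4039, B'=15/255≈0.0588
K = 1 - max(R',G',B') = 1 - 103/255 = 152/255 = 0.59607… → 0.60
(1-R'-K)/(1-K) simplifies to (max-R)/max with max = 103:
C = (103-3)/103 = 100/103 = 0.97087… → 0.97
M = (103-103)/103 = 0/103 = 0 → 0.00
Y = (103-15)/103 = 88/103 = 0.85436… → 0.85
= CMYK(0.97, 0.00, 0.85, 0.60)


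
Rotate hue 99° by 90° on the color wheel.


New hue = (H + rotation) mod 360
New hue = (99 + 90) mod 360
= 189 mod 360
= 189°


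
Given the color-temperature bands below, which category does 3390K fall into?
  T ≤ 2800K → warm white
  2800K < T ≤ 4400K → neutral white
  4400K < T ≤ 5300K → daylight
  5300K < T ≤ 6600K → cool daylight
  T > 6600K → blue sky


Temperature: 3390K
2800K < 3390K ≤ 4400K → neutral white
Classification: neutral white


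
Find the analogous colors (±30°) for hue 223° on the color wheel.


Base hue: 223°
Left analog: (223 - 30) mod 360 = 193°
Right analog: (223 + 30) mod 360 = 253°
Analogous hues = 193° and 253°


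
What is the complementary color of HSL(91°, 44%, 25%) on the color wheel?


Complement = opposite side of color wheel = hue + 180°
H' = (91 + 180) mod 360 = 271°
S and L unchanged.
= HSL(271°, 44%, 25%)


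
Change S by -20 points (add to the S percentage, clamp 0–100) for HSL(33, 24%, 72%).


Original S = 24%
Adjustment = -20 percentage points
New S = 24 + (-20) = 4
Clamp to [0, 100] → 4
= HSL(33°, 4%, 72%)


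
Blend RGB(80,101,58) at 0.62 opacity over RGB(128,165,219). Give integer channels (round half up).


C = α×F + (1-α)×B, with 1-α = 0.38
R: 0.62×80 + 0.38×128 = 49.60 + 48.64 = 98.24 → 98
G: 0.62×101 + 0.38×165 = 62.62 + 62.70 = 125.32 → 125
B: 0.62×58 + 0.38×219 = 35.96 + 83.22 = 119.18 → 119
= RGB(98, 125, 119)


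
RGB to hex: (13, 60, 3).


R = 13 → 0D (hex)
G = 60 → 3C (hex)
B = 3 → 03 (hex)
Hex = #0D3C03


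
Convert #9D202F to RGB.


9D → 157 (R)
20 → 32 (G)
2F → 47 (B)
= RGB(157, 32, 47)


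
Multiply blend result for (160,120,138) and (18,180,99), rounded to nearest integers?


Multiply: C = A×B/255, rounded to nearest integer
R: 160×18/255 = 2880/255 ≈ 11.294 → 11
G: 120×180/255 = 21600/255 ≈ 84.706 → 85
B: 138×99/255 = 13662/255 ≈ 53.576 → 54
= RGB(11, 85, 54)


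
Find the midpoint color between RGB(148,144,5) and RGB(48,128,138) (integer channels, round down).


Midpoint: each channel = ⌊(C₁+C₂)/2⌋
R: ⌊(148+48)/2⌋ = 98
G: ⌊(144+128)/2⌋ = 136
B: ⌊(5+138)/2⌋ = 71
= RGB(98, 136, 71)


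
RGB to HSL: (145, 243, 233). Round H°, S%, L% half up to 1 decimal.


Normalize: R'=145/255≈0.5686, G'=243/255≈0.9529, B'=233/255≈0.9137
Max=243/255, Min=145/255, Δ=Max-Min=98/255
L = (Max+Min)/2 = (243+145)/510 = 388/510 = 0.76078… → L = 76.1%
L > 0.5 → S = Δ/(2-Max-Min) = 98/(510-243-145) = 98/122 = 0.80327… → S = 80.3%
(the 1/255 factors cancel in S and H, so raw channel differences can be used)
Max is G' → H = 60 × ((B-R)/Δ + 2) = 60 × ((233-145)/98 + 2)
  88/98 + 2 = 0.8979… + 2 = 2.8979…
  H = 60 × 2.8979… = 173.877…° → H = 173.9°
= HSL(173.9°, 80.3%, 76.1%)


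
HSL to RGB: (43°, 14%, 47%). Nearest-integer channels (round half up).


H=43°, S=0.14, L=0.47
C = (1-|2L-1|)×S = (1-|-0.06|)×0.14 = 0.1316
H' = H/60 = 43/60 ≈ 0.7167; X = C×(1-|H' mod 2 - 1|) ≈ 0.0943
m = L - C/2 = 0.47 - 0.0658 = 0.4042
Sector ⌊H'⌋ = 0 → (R',G',B') = (0.1316, ≈0.0943, 0.0)
RGB = ((R'+m)×255, (G'+m)×255, (B'+m)×255) = (136.629, 127.1209, 103.071)
Round half up → RGB(137, 127, 103)


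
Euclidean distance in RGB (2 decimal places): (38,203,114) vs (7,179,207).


d = √[(R₁-R₂)² + (G₁-G₂)² + (B₁-B₂)²]
d = √[(38-7)² + (203-179)² + (114-207)²]
d = √[961 + 576 + 8649]
d = √10186
d ≈ 100.93


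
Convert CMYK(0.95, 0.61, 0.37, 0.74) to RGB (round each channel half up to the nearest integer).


R = 255 × (1-C) × (1-K) = 255 × 0.05 × 0.26 = 3.315 → 3
G = 255 × (1-M) × (1-K) = 255 × 0.39 × 0.26 = 25.857 → 26
B = 255 × (1-Y) × (1-K) = 255 × 0.63 × 0.26 = 41.769 → 42
= RGB(3, 26, 42)


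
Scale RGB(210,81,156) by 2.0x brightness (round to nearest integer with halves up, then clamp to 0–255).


Multiply each channel by 2.0, round half up, clamp to [0, 255]
R: 210×2.0 = 420 → clamp → 255
G: 81×2.0 = 162
B: 156×2.0 = 312 → clamp → 255
= RGB(255, 162, 255)


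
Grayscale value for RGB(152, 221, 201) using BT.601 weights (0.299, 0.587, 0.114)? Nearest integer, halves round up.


Gray = 0.299×R + 0.587×G + 0.114×B
Gray = 0.299×152 + 0.587×221 + 0.114×201
Gray = 45.448 + 129.727 + 22.914
Gray = 198.089 → round half up → 198
Gray = 198


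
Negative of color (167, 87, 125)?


Invert: (255-R, 255-G, 255-B)
R: 255-167 = 88
G: 255-87 = 168
B: 255-125 = 130
= RGB(88, 168, 130)


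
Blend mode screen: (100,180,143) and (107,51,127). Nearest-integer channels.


Screen: C = 255 - (255-A)×(255-B)/255, rounded to nearest integer
R: 255 - (255-100)×(255-107)/255 = 255 - 22940/255 ≈ 255 - 89.961 = 165.039 → 165
G: 255 - (255-180)×(255-51)/255 = 255 - 15300/255 ≈ 255 - 60.000 = 195.000 → 195
B: 255 - (255-143)×(255-127)/255 = 255 - 14336/255 ≈ 255 - 56.220 = 198.780 → 199
= RGB(165, 195, 199)


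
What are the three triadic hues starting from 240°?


Triadic: equally spaced at 120° intervals
H1 = 240°
H2 = (240 + 120) mod 360 = 0°
H3 = (240 + 240) mod 360 = 120°
Triadic = 240°, 0°, 120°


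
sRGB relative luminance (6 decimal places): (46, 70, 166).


Linearize each channel (sRGB transfer function): c = v/255; c_lin = c/12.92 if c ≤ 0.04045, else ((c+0.055)/1.055)^2.4
  R: 46/255 ≈ 0.180392 > 0.04045 → ((0.180392+0.055)/1.055)^2.4 ≈ 0.027321
  G: 70/255 ≈ 0.274510 > 0.04045 → ((0.274510+0.055)/1.055)^2.4 ≈ 0.061246
  B: 166/255 ≈ 0.650980 > 0.04045 → ((0.650980+0.055)/1.055)^2.4 ≈ 0.381326
R_lin = 0.027321, G_lin = 0.061246, B_lin = 0.381326
L = 0.2126×R + 0.7152×G + 0.0722×B
L = 0.2126×0.027321 + 0.7152×0.061246 + 0.0722×0.381326
L ≈ 0.077143


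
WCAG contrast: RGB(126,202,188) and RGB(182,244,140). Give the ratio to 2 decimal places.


Linearize each sRGB channel c=v/255: c/12.92 if c ≤ 0.04045 else ((c+0.055)/1.055)^2.4
L = 0.2126×R_lin + 0.7152×G_lin + 0.0722×B_lin
Color 1 (126,202,188):
  R=126: 126/255≈0.4941 > 0.04045 → ((0.4941+0.055)/1.055)^2.4 ≈ 0.20864
  G=202: 202/255≈0.7922 > 0.04045 → ((0.7922+0.055)/1.055)^2.4 ≈ 0.59062
  B=188: 188/255≈0.7373 > 0.04045 → ((0.7373+0.055)/1.055)^2.4 ≈ 0.50289
  L1 = 0.2126×0.20864 + 0.7152×0.59062 + 0.0722×0.50289 ≈ 0.50308
Color 2 (182,244,140):
  R=182: 182/255≈0.7137 > 0.04045 → ((0.7137+0.055)/1.055)^2.4 ≈ 0.46778
  G=244: 244/255≈0.9569 > 0.04045 → ((0.9569+0.055)/1.055)^2.4 ≈ 0.90466
  B=140: 140/255≈0.5490 > 0.04045 → ((0.5490+0.055)/1.055)^2.4 ≈ 0.26225
  L2 = 0.2126×0.46778 + 0.7152×0.90466 + 0.0722×0.26225 ≈ 0.76540
Lighter = 0.76540, Darker = 0.50308
Ratio = (L_lighter + 0.05) / (L_darker + 0.05)
Ratio = (0.76540 + 0.05) / (0.50308 + 0.05) = 0.81540 / 0.55308 ≈ 1.4743
Ratio ≈ 1.47:1


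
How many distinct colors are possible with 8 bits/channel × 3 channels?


Total bits = 8 bits/channel × 3 channels = 24 bits
Distinct colors = 2^24
= 16,777,216 colors


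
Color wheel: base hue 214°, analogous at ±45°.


Base hue: 214°
Left analog: (214 - 45) mod 360 = 169°
Right analog: (214 + 45) mod 360 = 259°
Analogous hues = 169° and 259°


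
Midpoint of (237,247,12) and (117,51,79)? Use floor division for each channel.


Midpoint: each channel = ⌊(C₁+C₂)/2⌋
R: ⌊(237+117)/2⌋ = 177
G: ⌊(247+51)/2⌋ = 149
B: ⌊(12+79)/2⌋ = 45
= RGB(177, 149, 45)


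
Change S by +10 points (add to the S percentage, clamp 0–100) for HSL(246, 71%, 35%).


Original S = 71%
Adjustment = +10 percentage points
New S = 71 + (10) = 81
Clamp to [0, 100] → 81
= HSL(246°, 81%, 35%)


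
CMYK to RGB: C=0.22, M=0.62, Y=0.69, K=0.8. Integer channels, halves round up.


R = 255 × (1-C) × (1-K) = 255 × 0.78 × 0.20 = 39.78 → 40
G = 255 × (1-M) × (1-K) = 255 × 0.38 × 0.20 = 19.38 → 19
B = 255 × (1-Y) × (1-K) = 255 × 0.31 × 0.20 = 15.81 → 16
= RGB(40, 19, 16)


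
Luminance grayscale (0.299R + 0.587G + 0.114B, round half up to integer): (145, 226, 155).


Gray = 0.299×R + 0.587×G + 0.114×B
Gray = 0.299×145 + 0.587×226 + 0.114×155
Gray = 43.355 + 132.662 + 17.670
Gray = 193.687 → round half up → 194
Gray = 194


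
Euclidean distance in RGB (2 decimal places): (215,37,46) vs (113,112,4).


d = √[(R₁-R₂)² + (G₁-G₂)² + (B₁-B₂)²]
d = √[(215-113)² + (37-112)² + (46-4)²]
d = √[10404 + 5625 + 1764]
d = √17793
d ≈ 133.39


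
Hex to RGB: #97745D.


97 → 151 (R)
74 → 116 (G)
5D → 93 (B)
= RGB(151, 116, 93)


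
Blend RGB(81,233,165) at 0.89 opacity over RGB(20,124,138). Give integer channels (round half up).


C = α×F + (1-α)×B, with 1-α = 0.11
R: 0.89×81 + 0.11×20 = 72.09 + 2.20 = 74.29 → 74
G: 0.89×233 + 0.11×124 = 207.37 + 13.64 = 221.01 → 221
B: 0.89×165 + 0.11×138 = 146.85 + 15.18 = 162.03 → 162
= RGB(74, 221, 162)


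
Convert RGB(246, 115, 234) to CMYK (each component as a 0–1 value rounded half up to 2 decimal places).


R'=246/255≈0.9647, G'=115/255≈0.4510, B'=234/255≈0.9176
K = 1 - max(R',G',B') = 1 - 246/255 = 9/255 = 0.03529… → 0.04
(1-R'-K)/(1-K) simplifies to (max-R)/max with max = 246:
C = (246-246)/246 = 0/246 = 0 → 0.00
M = (246-115)/246 = 131/246 = 0.53252… → 0.53
Y = (246-234)/246 = 12/246 = 0.04878… → 0.05
= CMYK(0.00, 0.53, 0.05, 0.04)


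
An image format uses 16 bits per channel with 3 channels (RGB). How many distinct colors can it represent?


Total bits = 16 bits/channel × 3 channels = 48 bits
Distinct colors = 2^48
= 281,474,976,710,656 colors


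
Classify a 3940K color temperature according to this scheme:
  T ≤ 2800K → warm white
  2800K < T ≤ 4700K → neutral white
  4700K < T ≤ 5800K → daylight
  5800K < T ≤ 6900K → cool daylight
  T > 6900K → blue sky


Temperature: 3940K
2800K < 3940K ≤ 4700K → neutral white
Classification: neutral white


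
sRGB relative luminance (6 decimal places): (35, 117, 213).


Linearize each channel (sRGB transfer function): c = v/255; c_lin = c/12.92 if c ≤ 0.04045, else ((c+0.055)/1.055)^2.4
  R: 35/255 ≈ 0.137255 > 0.04045 → ((0.137255+0.055)/1.055)^2.4 ≈ 0.016807
  G: 117/255 ≈ 0.458824 > 0.04045 → ((0.458824+0.055)/1.055)^2.4 ≈ 0.177888
  B: 213/255 ≈ 0.835294 > 0.04045 → ((0.835294+0.055)/1.055)^2.4 ≈ 0.665387
R_lin = 0.016807, G_lin = 0.177888, B_lin = 0.665387
L = 0.2126×R + 0.7152×G + 0.0722×B
L = 0.2126×0.016807 + 0.7152×0.177888 + 0.0722×0.665387
L ≈ 0.178840


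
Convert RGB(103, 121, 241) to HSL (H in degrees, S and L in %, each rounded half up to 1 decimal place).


Normalize: R'=103/255≈0.4039, G'=121/255≈0.4745, B'=241/255≈0.9451
Max=241/255, Min=103/255, Δ=Max-Min=138/255
L = (Max+Min)/2 = (241+103)/510 = 344/510 = 0.67450… → L = 67.5%
L > 0.5 → S = Δ/(2-Max-Min) = 138/(510-241-103) = 138/166 = 0.83132… → S = 83.1%
(the 1/255 factors cancel in S and H, so raw channel differences can be used)
Max is B' → H = 60 × ((R-G)/Δ + 4) = 60 × ((103-121)/138 + 4)
  -18/138 + 4 = -0.1304… + 4 = 3.8695…
  H = 60 × 3.8695… = 232.173…° → H = 232.2°
= HSL(232.2°, 83.1%, 67.5%)


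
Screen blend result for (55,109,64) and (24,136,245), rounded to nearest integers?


Screen: C = 255 - (255-A)×(255-B)/255, rounded to nearest integer
R: 255 - (255-55)×(255-24)/255 = 255 - 46200/255 ≈ 255 - 181.176 = 73.824 → 74
G: 255 - (255-109)×(255-136)/255 = 255 - 17374/255 ≈ 255 - 68.133 = 186.867 → 187
B: 255 - (255-64)×(255-245)/255 = 255 - 1910/255 ≈ 255 - 7.490 = 247.510 → 248
= RGB(74, 187, 248)


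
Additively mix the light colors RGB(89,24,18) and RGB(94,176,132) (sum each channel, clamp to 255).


Additive: each channel = min(255, C₁+C₂)
R: 89+94 = 183 → 183
G: 24+176 = 200 → 200
B: 18+132 = 150 → 150
= RGB(183, 200, 150)


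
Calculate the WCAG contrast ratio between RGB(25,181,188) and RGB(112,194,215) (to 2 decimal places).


Linearize each sRGB channel c=v/255: c/12.92 if c ≤ 0.04045 else ((c+0.055)/1.055)^2.4
L = 0.2126×R_lin + 0.7152×G_lin + 0.0722×B_lin
Color 1 (25,181,188):
  R=25: 25/255≈0.0980 > 0.04045 → ((0.0980+0.055)/1.055)^2.4 ≈ 0.00972
  G=181: 181/255≈0.7098 > 0.04045 → ((0.7098+0.055)/1.055)^2.4 ≈ 0.46208
  B=188: 188/255≈0.7373 > 0.04045 → ((0.7373+0.055)/1.055)^2.4 ≈ 0.50289
  L1 = 0.2126×0.00972 + 0.7152×0.46208 + 0.0722×0.50289 ≈ 0.36885
Color 2 (112,194,215):
  R=112: 112/255≈0.4392 > 0.04045 → ((0.4392+0.055)/1.055)^2.4 ≈ 0.16203
  G=194: 194/255≈0.7608 > 0.04045 → ((0.7608+0.055)/1.055)^2.4 ≈ 0.53948
  B=215: 215/255≈0.8431 > 0.04045 → ((0.8431+0.055)/1.055)^2.4 ≈ 0.67954
  L2 = 0.2126×0.16203 + 0.7152×0.53948 + 0.0722×0.67954 ≈ 0.46935
Lighter = 0.46935, Darker = 0.36885
Ratio = (L_lighter + 0.05) / (L_darker + 0.05)
Ratio = (0.46935 + 0.05) / (0.36885 + 0.05) = 0.51935 / 0.41885 ≈ 1.2399
Ratio ≈ 1.24:1


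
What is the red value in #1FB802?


Color: #1FB802
R = 1F = 31
G = B8 = 184
B = 02 = 2
Red = 31


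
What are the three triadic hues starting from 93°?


Triadic: equally spaced at 120° intervals
H1 = 93°
H2 = (93 + 120) mod 360 = 213°
H3 = (93 + 240) mod 360 = 333°
Triadic = 93°, 213°, 333°


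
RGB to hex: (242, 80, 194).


R = 242 → F2 (hex)
G = 80 → 50 (hex)
B = 194 → C2 (hex)
Hex = #F250C2


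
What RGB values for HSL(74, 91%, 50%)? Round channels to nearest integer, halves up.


H=74°, S=0.91, L=0.50
C = (1-|2L-1|)×S = (1-|0.00|)×0.91 = 0.91
H' = H/60 = 74/60 ≈ 1.2333; X = C×(1-|H' mod 2 - 1|) ≈ 0.6977
m = L - C/2 = 0.50 - 0.455 = 0.045
Sector ⌊H'⌋ = 1 → (R',G',B') = (≈0.6977, 0.91, 0.0)
RGB = ((R'+m)×255, (G'+m)×255, (B'+m)×255) = (189.38, 243.525, 11.475)
Round half up → RGB(189, 244, 11)


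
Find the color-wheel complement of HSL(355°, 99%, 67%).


Complement = opposite side of color wheel = hue + 180°
H' = (355 + 180) mod 360 = 175°
S and L unchanged.
= HSL(175°, 99%, 67%)


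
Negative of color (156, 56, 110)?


Invert: (255-R, 255-G, 255-B)
R: 255-156 = 99
G: 255-56 = 199
B: 255-110 = 145
= RGB(99, 199, 145)


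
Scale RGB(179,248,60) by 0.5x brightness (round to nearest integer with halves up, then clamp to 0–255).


Multiply each channel by 0.5, round half up, clamp to [0, 255]
R: 179×0.5 = 89.5 → round → 90
G: 248×0.5 = 124
B: 60×0.5 = 30
= RGB(90, 124, 30)


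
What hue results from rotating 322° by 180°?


New hue = (H + rotation) mod 360
New hue = (322 + 180) mod 360
= 502 mod 360
= 142°


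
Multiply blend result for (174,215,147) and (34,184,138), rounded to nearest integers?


Multiply: C = A×B/255, rounded to nearest integer
R: 174×34/255 = 5916/255 ≈ 23.200 → 23
G: 215×184/255 = 39560/255 ≈ 155.137 → 155
B: 147×138/255 = 20286/255 ≈ 79.553 → 80
= RGB(23, 155, 80)


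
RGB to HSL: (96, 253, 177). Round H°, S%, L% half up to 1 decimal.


Normalize: R'=96/255≈0.3765, G'=253/255≈0.9922, B'=177/255≈0.6941
Max=253/255, Min=96/255, Δ=Max-Min=157/255
L = (Max+Min)/2 = (253+96)/510 = 349/510 = 0.68431… → L = 68.4%
L > 0.5 → S = Δ/(2-Max-Min) = 157/(510-253-96) = 157/161 = 0.97515… → S = 97.5%
(the 1/255 factors cancel in S and H, so raw channel differences can be used)
Max is G' → H = 60 × ((B-R)/Δ + 2) = 60 × ((177-96)/157 + 2)
  81/157 + 2 = 0.5159… + 2 = 2.5159…
  H = 60 × 2.5159… = 150.955…° → H = 151.0°
= HSL(151.0°, 97.5%, 68.4%)


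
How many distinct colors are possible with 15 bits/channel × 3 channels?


Total bits = 15 bits/channel × 3 channels = 45 bits
Distinct colors = 2^45
= 35,184,372,088,832 colors


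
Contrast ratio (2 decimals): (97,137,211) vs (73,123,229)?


Linearize each sRGB channel c=v/255: c/12.92 if c ≤ 0.04045 else ((c+0.055)/1.055)^2.4
L = 0.2126×R_lin + 0.7152×G_lin + 0.0722×B_lin
Color 1 (97,137,211):
  R=97: 97/255≈0.3804 > 0.04045 → ((0.3804+0.055)/1.055)^2.4 ≈ 0.11954
  G=137: 137/255≈0.5373 > 0.04045 → ((0.5373+0.055)/1.055)^2.4 ≈ 0.25016
  B=211: 211/255≈0.8275 > 0.04045 → ((0.8275+0.055)/1.055)^2.4 ≈ 0.65141
  L1 = 0.2126×0.11954 + 0.7152×0.25016 + 0.0722×0.65141 ≈ 0.25136
Color 2 (73,123,229):
  R=73: 73/255≈0.2863 > 0.04045 → ((0.2863+0.055)/1.055)^2.4 ≈ 0.06663
  G=123: 123/255≈0.4824 > 0.04045 → ((0.4824+0.055)/1.055)^2.4 ≈ 0.19807
  B=229: 229/255≈0.8980 > 0.04045 → ((0.8980+0.055)/1.055)^2.4 ≈ 0.78354
  L2 = 0.2126×0.06663 + 0.7152×0.19807 + 0.0722×0.78354 ≈ 0.21240
Lighter = 0.25136, Darker = 0.21240
Ratio = (L_lighter + 0.05) / (L_darker + 0.05)
Ratio = (0.25136 + 0.05) / (0.21240 + 0.05) = 0.30136 / 0.26240 ≈ 1.1485
Ratio ≈ 1.15:1


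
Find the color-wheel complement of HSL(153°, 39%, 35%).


Complement = opposite side of color wheel = hue + 180°
H' = (153 + 180) mod 360 = 333°
S and L unchanged.
= HSL(333°, 39%, 35%)


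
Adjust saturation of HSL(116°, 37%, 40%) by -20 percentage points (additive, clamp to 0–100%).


Original S = 37%
Adjustment = -20 percentage points
New S = 37 + (-20) = 17
Clamp to [0, 100] → 17
= HSL(116°, 17%, 40%)


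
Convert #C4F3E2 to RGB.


C4 → 196 (R)
F3 → 243 (G)
E2 → 226 (B)
= RGB(196, 243, 226)


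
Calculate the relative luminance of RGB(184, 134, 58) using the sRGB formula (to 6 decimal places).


Linearize each channel (sRGB transfer function): c = v/255; c_lin = c/12.92 if c ≤ 0.04045, else ((c+0.055)/1.055)^2.4
  R: 184/255 ≈ 0.721569 > 0.04045 → ((0.721569+0.055)/1.055)^2.4 ≈ 0.479320
  G: 134/255 ≈ 0.525490 > 0.04045 → ((0.525490+0.055)/1.055)^2.4 ≈ 0.238398
  B: 58/255 ≈ 0.227451 > 0.04045 → ((0.227451+0.055)/1.055)^2.4 ≈ 0.042311
R_lin = 0.479320, G_lin = 0.238398, B_lin = 0.042311
L = 0.2126×R + 0.7152×G + 0.0722×B
L = 0.2126×0.479320 + 0.7152×0.238398 + 0.0722×0.042311
L ≈ 0.275460


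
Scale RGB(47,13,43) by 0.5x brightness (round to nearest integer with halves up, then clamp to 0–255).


Multiply each channel by 0.5, round half up, clamp to [0, 255]
R: 47×0.5 = 23.5 → round → 24
G: 13×0.5 = 6.5 → round → 7
B: 43×0.5 = 21.5 → round → 22
= RGB(24, 7, 22)


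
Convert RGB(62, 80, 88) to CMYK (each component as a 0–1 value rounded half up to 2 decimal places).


R'=62/255≈0.2431, G'=80/255≈0.3137, B'=88/255≈0.3451
K = 1 - max(R',G',B') = 1 - 88/255 = 167/255 = 0.65490… → 0.65
(1-R'-K)/(1-K) simplifies to (max-R)/max with max = 88:
C = (88-62)/88 = 26/88 = 0.29545… → 0.30
M = (88-80)/88 = 8/88 = 0.09090… → 0.09
Y = (88-88)/88 = 0/88 = 0 → 0.00
= CMYK(0.30, 0.09, 0.00, 0.65)


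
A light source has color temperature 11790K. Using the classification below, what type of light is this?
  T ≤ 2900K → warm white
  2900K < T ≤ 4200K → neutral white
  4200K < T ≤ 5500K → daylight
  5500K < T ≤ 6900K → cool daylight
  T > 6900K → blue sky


Temperature: 11790K
11790K > 6900K → blue sky
Classification: blue sky


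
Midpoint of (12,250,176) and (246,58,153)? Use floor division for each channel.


Midpoint: each channel = ⌊(C₁+C₂)/2⌋
R: ⌊(12+246)/2⌋ = 129
G: ⌊(250+58)/2⌋ = 154
B: ⌊(176+153)/2⌋ = 164
= RGB(129, 154, 164)


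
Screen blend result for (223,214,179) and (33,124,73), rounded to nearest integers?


Screen: C = 255 - (255-A)×(255-B)/255, rounded to nearest integer
R: 255 - (255-223)×(255-33)/255 = 255 - 7104/255 ≈ 255 - 27.859 = 227.141 → 227
G: 255 - (255-214)×(255-124)/255 = 255 - 5371/255 ≈ 255 - 21.063 = 233.937 → 234
B: 255 - (255-179)×(255-73)/255 = 255 - 13832/255 ≈ 255 - 54.243 = 200.757 → 201
= RGB(227, 234, 201)


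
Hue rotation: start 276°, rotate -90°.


New hue = (H + rotation) mod 360
New hue = (276 -90) mod 360
= 186 mod 360
= 186°


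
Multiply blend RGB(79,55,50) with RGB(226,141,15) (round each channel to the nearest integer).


Multiply: C = A×B/255, rounded to nearest integer
R: 79×226/255 = 17854/255 ≈ 70.016 → 70
G: 55×141/255 = 7755/255 ≈ 30.412 → 30
B: 50×15/255 = 750/255 ≈ 2.941 → 3
= RGB(70, 30, 3)


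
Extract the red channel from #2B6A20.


Color: #2B6A20
R = 2B = 43
G = 6A = 106
B = 20 = 32
Red = 43


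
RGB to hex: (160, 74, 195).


R = 160 → A0 (hex)
G = 74 → 4A (hex)
B = 195 → C3 (hex)
Hex = #A04AC3


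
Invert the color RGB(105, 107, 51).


Invert: (255-R, 255-G, 255-B)
R: 255-105 = 150
G: 255-107 = 148
B: 255-51 = 204
= RGB(150, 148, 204)


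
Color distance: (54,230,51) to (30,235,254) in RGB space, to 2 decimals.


d = √[(R₁-R₂)² + (G₁-G₂)² + (B₁-B₂)²]
d = √[(54-30)² + (230-235)² + (51-254)²]
d = √[576 + 25 + 41209]
d = √41810
d ≈ 204.47


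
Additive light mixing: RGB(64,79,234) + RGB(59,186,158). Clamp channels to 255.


Additive: each channel = min(255, C₁+C₂)
R: 64+59 = 123 → 123
G: 79+186 = 265 → 255
B: 234+158 = 392 → 255
= RGB(123, 255, 255)


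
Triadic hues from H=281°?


Triadic: equally spaced at 120° intervals
H1 = 281°
H2 = (281 + 120) mod 360 = 41°
H3 = (281 + 240) mod 360 = 161°
Triadic = 281°, 41°, 161°


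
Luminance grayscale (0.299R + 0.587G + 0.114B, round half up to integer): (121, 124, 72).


Gray = 0.299×R + 0.587×G + 0.114×B
Gray = 0.299×121 + 0.587×124 + 0.114×72
Gray = 36.179 + 72.788 + 8.208
Gray = 117.175 → round half up → 117
Gray = 117


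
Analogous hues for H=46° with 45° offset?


Base hue: 46°
Left analog: (46 - 45) mod 360 = 1°
Right analog: (46 + 45) mod 360 = 91°
Analogous hues = 1° and 91°


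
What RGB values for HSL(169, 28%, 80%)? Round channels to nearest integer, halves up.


H=169°, S=0.28, L=0.80
C = (1-|2L-1|)×S = (1-|0.60|)×0.28 = 0.112
H' = H/60 = 169/60 ≈ 2.8167; X = C×(1-|H' mod 2 - 1|) ≈ 0.0915
m = L - C/2 = 0.80 - 0.056 = 0.744
Sector ⌊H'⌋ = 2 → (R',G',B') = (0.0, 0.112, ≈0.0915)
RGB = ((R'+m)×255, (G'+m)×255, (B'+m)×255) = (189.72, 218.28, 213.044)
Round half up → RGB(190, 218, 213)


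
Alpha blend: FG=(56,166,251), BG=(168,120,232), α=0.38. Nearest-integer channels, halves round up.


C = α×F + (1-α)×B, with 1-α = 0.62
R: 0.38×56 + 0.62×168 = 21.28 + 104.16 = 125.44 → 125
G: 0.38×166 + 0.62×120 = 63.08 + 74.40 = 137.48 → 137
B: 0.38×251 + 0.62×232 = 95.38 + 143.84 = 239.22 → 239
= RGB(125, 137, 239)


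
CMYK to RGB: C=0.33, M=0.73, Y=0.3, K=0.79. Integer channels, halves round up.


R = 255 × (1-C) × (1-K) = 255 × 0.67 × 0.21 = 35.8785 → 36
G = 255 × (1-M) × (1-K) = 255 × 0.27 × 0.21 = 14.4585 → 14
B = 255 × (1-Y) × (1-K) = 255 × 0.70 × 0.21 = 37.485 → 37
= RGB(36, 14, 37)


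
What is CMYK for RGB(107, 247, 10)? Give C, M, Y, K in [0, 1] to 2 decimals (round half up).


R'=107/255≈0.4196, G'=247/255≈0.9686, B'=10/255≈0.0392
K = 1 - max(R',G',B') = 1 - 247/255 = 8/255 = 0.03137… → 0.03
(1-R'-K)/(1-K) simplifies to (max-R)/max with max = 247:
C = (247-107)/247 = 140/247 = 0.56680… → 0.57
M = (247-247)/247 = 0/247 = 0 → 0.00
Y = (247-10)/247 = 237/247 = 0.95951… → 0.96
= CMYK(0.57, 0.00, 0.96, 0.03)


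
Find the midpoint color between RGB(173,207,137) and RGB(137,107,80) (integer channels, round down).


Midpoint: each channel = ⌊(C₁+C₂)/2⌋
R: ⌊(173+137)/2⌋ = 155
G: ⌊(207+107)/2⌋ = 157
B: ⌊(137+80)/2⌋ = 108
= RGB(155, 157, 108)


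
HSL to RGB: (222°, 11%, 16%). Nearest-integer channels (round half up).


H=222°, S=0.11, L=0.16
C = (1-|2L-1|)×S = (1-|-0.68|)×0.11 = 0.0352
H' = H/60 = 222/60 ≈ 3.7000; X = C×(1-|H' mod 2 - 1|) = 0.01056
m = L - C/2 = 0.16 - 0.0176 = 0.1424
Sector ⌊H'⌋ = 3 → (R',G',B') = (0.0, 0.01056, 0.0352)
RGB = ((R'+m)×255, (G'+m)×255, (B'+m)×255) = (36.312, 39.0048, 45.288)
Round half up → RGB(36, 39, 45)


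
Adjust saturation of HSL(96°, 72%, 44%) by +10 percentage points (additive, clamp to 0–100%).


Original S = 72%
Adjustment = +10 percentage points
New S = 72 + (10) = 82
Clamp to [0, 100] → 82
= HSL(96°, 82%, 44%)


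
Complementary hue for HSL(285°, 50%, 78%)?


Complement = opposite side of color wheel = hue + 180°
H' = (285 + 180) mod 360 = 105°
S and L unchanged.
= HSL(105°, 50%, 78%)


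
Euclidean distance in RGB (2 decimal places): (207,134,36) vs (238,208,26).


d = √[(R₁-R₂)² + (G₁-G₂)² + (B₁-B₂)²]
d = √[(207-238)² + (134-208)² + (36-26)²]
d = √[961 + 5476 + 100]
d = √6537
d ≈ 80.85


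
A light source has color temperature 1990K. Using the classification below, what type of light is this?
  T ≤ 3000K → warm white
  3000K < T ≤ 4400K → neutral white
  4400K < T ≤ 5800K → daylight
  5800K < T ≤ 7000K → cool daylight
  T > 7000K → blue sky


Temperature: 1990K
1990K ≤ 3000K → warm white
Classification: warm white


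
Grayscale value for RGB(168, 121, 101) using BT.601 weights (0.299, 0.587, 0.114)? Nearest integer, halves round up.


Gray = 0.299×R + 0.587×G + 0.114×B
Gray = 0.299×168 + 0.587×121 + 0.114×101
Gray = 50.232 + 71.027 + 11.514
Gray = 132.773 → round half up → 133
Gray = 133


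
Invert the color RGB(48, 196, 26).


Invert: (255-R, 255-G, 255-B)
R: 255-48 = 207
G: 255-196 = 59
B: 255-26 = 229
= RGB(207, 59, 229)


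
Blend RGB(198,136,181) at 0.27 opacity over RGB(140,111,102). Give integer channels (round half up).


C = α×F + (1-α)×B, with 1-α = 0.73
R: 0.27×198 + 0.73×140 = 53.46 + 102.20 = 155.66 → 156
G: 0.27×136 + 0.73×111 = 36.72 + 81.03 = 117.75 → 118
B: 0.27×181 + 0.73×102 = 48.87 + 74.46 = 123.33 → 123
= RGB(156, 118, 123)


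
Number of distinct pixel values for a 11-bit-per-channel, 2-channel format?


Total bits = 11 bits/channel × 2 channels = 22 bits
Distinct pixel values = 2^22
= 4,194,304 pixel values


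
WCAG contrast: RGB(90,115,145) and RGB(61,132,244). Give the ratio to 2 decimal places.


Linearize each sRGB channel c=v/255: c/12.92 if c ≤ 0.04045 else ((c+0.055)/1.055)^2.4
L = 0.2126×R_lin + 0.7152×G_lin + 0.0722×B_lin
Color 1 (90,115,145):
  R=90: 90/255≈0.3529 > 0.04045 → ((0.3529+0.055)/1.055)^2.4 ≈ 0.10224
  G=115: 115/255≈0.4510 > 0.04045 → ((0.4510+0.055)/1.055)^2.4 ≈ 0.17144
  B=145: 145/255≈0.5686 > 0.04045 → ((0.5686+0.055)/1.055)^2.4 ≈ 0.28315
  L1 = 0.2126×0.10224 + 0.7152×0.17144 + 0.0722×0.28315 ≈ 0.16479
Color 2 (61,132,244):
  R=61: 61/255≈0.2392 > 0.04045 → ((0.2392+0.055)/1.055)^2.4 ≈ 0.04667
  G=132: 132/255≈0.5176 > 0.04045 → ((0.5176+0.055)/1.055)^2.4 ≈ 0.23074
  B=244: 244/255≈0.9569 > 0.04045 → ((0.9569+0.055)/1.055)^2.4 ≈ 0.90466
  L2 = 0.2126×0.04667 + 0.7152×0.23074 + 0.0722×0.90466 ≈ 0.24026
Lighter = 0.24026, Darker = 0.16479
Ratio = (L_lighter + 0.05) / (L_darker + 0.05)
Ratio = (0.24026 + 0.05) / (0.16479 + 0.05) = 0.29026 / 0.21479 ≈ 1.3514
Ratio ≈ 1.35:1


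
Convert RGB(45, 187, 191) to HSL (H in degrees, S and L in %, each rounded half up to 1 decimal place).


Normalize: R'=45/255≈0.1765, G'=187/255≈0.7333, B'=191/255≈0.7490
Max=191/255, Min=45/255, Δ=Max-Min=146/255
L = (Max+Min)/2 = (191+45)/510 = 236/510 = 0.46274… → L = 46.3%
L ≤ 0.5 → S = Δ/(Max+Min) = 146/(191+45) = 146/236 = 0.61864… → S = 61.9%
(the 1/255 factors cancel in S and H, so raw channel differences can be used)
Max is B' → H = 60 × ((R-G)/Δ + 4) = 60 × ((45-187)/146 + 4)
  -142/146 + 4 = -0.9726… + 4 = 3.0273…
  H = 60 × 3.0273… = 181.643…° → H = 181.6°
= HSL(181.6°, 61.9%, 46.3%)


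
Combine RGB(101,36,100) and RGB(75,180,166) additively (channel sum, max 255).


Additive: each channel = min(255, C₁+C₂)
R: 101+75 = 176 → 176
G: 36+180 = 216 → 216
B: 100+166 = 266 → 255
= RGB(176, 216, 255)


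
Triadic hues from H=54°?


Triadic: equally spaced at 120° intervals
H1 = 54°
H2 = (54 + 120) mod 360 = 174°
H3 = (54 + 240) mod 360 = 294°
Triadic = 54°, 174°, 294°


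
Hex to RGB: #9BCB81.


9B → 155 (R)
CB → 203 (G)
81 → 129 (B)
= RGB(155, 203, 129)


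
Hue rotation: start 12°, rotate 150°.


New hue = (H + rotation) mod 360
New hue = (12 + 150) mod 360
= 162 mod 360
= 162°


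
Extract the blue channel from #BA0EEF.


Color: #BA0EEF
R = BA = 186
G = 0E = 14
B = EF = 239
Blue = 239


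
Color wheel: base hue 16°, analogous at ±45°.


Base hue: 16°
Left analog: (16 - 45) mod 360 = 331°
Right analog: (16 + 45) mod 360 = 61°
Analogous hues = 331° and 61°


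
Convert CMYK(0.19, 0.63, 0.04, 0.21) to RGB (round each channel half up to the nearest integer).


R = 255 × (1-C) × (1-K) = 255 × 0.81 × 0.79 = 163.1745 → 163
G = 255 × (1-M) × (1-K) = 255 × 0.37 × 0.79 = 74.5365 → 75
B = 255 × (1-Y) × (1-K) = 255 × 0.96 × 0.79 = 193.392 → 193
= RGB(163, 75, 193)


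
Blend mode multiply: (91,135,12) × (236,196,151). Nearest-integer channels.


Multiply: C = A×B/255, rounded to nearest integer
R: 91×236/255 = 21476/255 ≈ 84.220 → 84
G: 135×196/255 = 26460/255 ≈ 103.765 → 104
B: 12×151/255 = 1812/255 ≈ 7.106 → 7
= RGB(84, 104, 7)


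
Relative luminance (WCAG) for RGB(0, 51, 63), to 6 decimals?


Linearize each channel (sRGB transfer function): c = v/255; c_lin = c/12.92 if c ≤ 0.04045, else ((c+0.055)/1.055)^2.4
  R: 0/255 ≈ 0.000000 ≤ 0.04045 → 0.000000/12.92 ≈ 0.000000
  G: 51/255 ≈ 0.200000 > 0.04045 → ((0.200000+0.055)/1.055)^2.4 ≈ 0.033105
  B: 63/255 ≈ 0.247059 > 0.04045 → ((0.247059+0.055)/1.055)^2.4 ≈ 0.049707
R_lin = 0.000000, G_lin = 0.033105, B_lin = 0.049707
L = 0.2126×R + 0.7152×G + 0.0722×B
L = 0.2126×0.000000 + 0.7152×0.033105 + 0.0722×0.049707
L ≈ 0.027265


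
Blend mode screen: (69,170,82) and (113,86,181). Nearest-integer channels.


Screen: C = 255 - (255-A)×(255-B)/255, rounded to nearest integer
R: 255 - (255-69)×(255-113)/255 = 255 - 26412/255 ≈ 255 - 103.576 = 151.424 → 151
G: 255 - (255-170)×(255-86)/255 = 255 - 14365/255 ≈ 255 - 56.333 = 198.667 → 199
B: 255 - (255-82)×(255-181)/255 = 255 - 12802/255 ≈ 255 - 50.204 = 204.796 → 205
= RGB(151, 199, 205)


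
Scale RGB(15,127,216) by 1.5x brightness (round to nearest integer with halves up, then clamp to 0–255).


Multiply each channel by 1.5, round half up, clamp to [0, 255]
R: 15×1.5 = 22.5 → round → 23
G: 127×1.5 = 190.5 → round → 191
B: 216×1.5 = 324 → clamp → 255
= RGB(23, 191, 255)


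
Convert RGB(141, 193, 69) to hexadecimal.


R = 141 → 8D (hex)
G = 193 → C1 (hex)
B = 69 → 45 (hex)
Hex = #8DC145


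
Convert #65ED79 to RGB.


65 → 101 (R)
ED → 237 (G)
79 → 121 (B)
= RGB(101, 237, 121)


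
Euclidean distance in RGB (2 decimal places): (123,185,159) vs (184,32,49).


d = √[(R₁-R₂)² + (G₁-G₂)² + (B₁-B₂)²]
d = √[(123-184)² + (185-32)² + (159-49)²]
d = √[3721 + 23409 + 12100]
d = √39230
d ≈ 198.07


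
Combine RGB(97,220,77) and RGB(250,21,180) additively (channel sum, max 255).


Additive: each channel = min(255, C₁+C₂)
R: 97+250 = 347 → 255
G: 220+21 = 241 → 241
B: 77+180 = 257 → 255
= RGB(255, 241, 255)


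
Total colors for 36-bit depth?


Colors = 2^bits = 2^36
= 68,719,476,736 colors


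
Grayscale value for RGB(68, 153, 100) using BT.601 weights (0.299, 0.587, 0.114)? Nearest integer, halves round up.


Gray = 0.299×R + 0.587×G + 0.114×B
Gray = 0.299×68 + 0.587×153 + 0.114×100
Gray = 20.332 + 89.811 + 11.400
Gray = 121.543 → round half up → 122
Gray = 122


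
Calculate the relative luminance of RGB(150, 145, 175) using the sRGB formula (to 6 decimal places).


Linearize each channel (sRGB transfer function): c = v/255; c_lin = c/12.92 if c ≤ 0.04045, else ((c+0.055)/1.055)^2.4
  R: 150/255 ≈ 0.588235 > 0.04045 → ((0.588235+0.055)/1.055)^2.4 ≈ 0.304987
  G: 145/255 ≈ 0.568627 > 0.04045 → ((0.568627+0.055)/1.055)^2.4 ≈ 0.283149
  B: 175/255 ≈ 0.686275 > 0.04045 → ((0.686275+0.055)/1.055)^2.4 ≈ 0.428690
R_lin = 0.304987, G_lin = 0.283149, B_lin = 0.428690
L = 0.2126×R + 0.7152×G + 0.0722×B
L = 0.2126×0.304987 + 0.7152×0.283149 + 0.0722×0.428690
L ≈ 0.298300


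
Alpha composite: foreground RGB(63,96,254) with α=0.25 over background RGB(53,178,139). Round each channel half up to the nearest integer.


C = α×F + (1-α)×B, with 1-α = 0.75
R: 0.25×63 + 0.75×53 = 15.75 + 39.75 = 55.50 → 56
G: 0.25×96 + 0.75×178 = 24.00 + 133.50 = 157.50 → 158
B: 0.25×254 + 0.75×139 = 63.50 + 104.25 = 167.75 → 168
= RGB(56, 158, 168)


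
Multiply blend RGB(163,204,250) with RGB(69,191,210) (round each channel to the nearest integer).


Multiply: C = A×B/255, rounded to nearest integer
R: 163×69/255 = 11247/255 ≈ 44.106 → 44
G: 204×191/255 = 38964/255 ≈ 152.800 → 153
B: 250×210/255 = 52500/255 ≈ 205.882 → 206
= RGB(44, 153, 206)


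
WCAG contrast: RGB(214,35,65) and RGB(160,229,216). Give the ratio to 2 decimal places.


Linearize each sRGB channel c=v/255: c/12.92 if c ≤ 0.04045 else ((c+0.055)/1.055)^2.4
L = 0.2126×R_lin + 0.7152×G_lin + 0.0722×B_lin
Color 1 (214,35,65):
  R=214: 214/255≈0.8392 > 0.04045 → ((0.8392+0.055)/1.055)^2.4 ≈ 0.67244
  G=35: 35/255≈0.1373 > 0.04045 → ((0.1373+0.055)/1.055)^2.4 ≈ 0.01681
  B=65: 65/255≈0.2549 > 0.04045 → ((0.2549+0.055)/1.055)^2.4 ≈ 0.05286
  L1 = 0.2126×0.67244 + 0.7152×0.01681 + 0.0722×0.05286 ≈ 0.15880
Color 2 (160,229,216):
  R=160: 160/255≈0.6275 > 0.04045 → ((0.6275+0.055)/1.055)^2.4 ≈ 0.35153
  G=229: 229/255≈0.8980 > 0.04045 → ((0.8980+0.055)/1.055)^2.4 ≈ 0.78354
  B=216: 216/255≈0.8471 > 0.04045 → ((0.8471+0.055)/1.055)^2.4 ≈ 0.68669
  L2 = 0.2126×0.35153 + 0.7152×0.78354 + 0.0722×0.68669 ≈ 0.68470
Lighter = 0.68470, Darker = 0.15880
Ratio = (L_lighter + 0.05) / (L_darker + 0.05)
Ratio = (0.68470 + 0.05) / (0.15880 + 0.05) = 0.73470 / 0.20880 ≈ 3.5187
Ratio ≈ 3.52:1
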